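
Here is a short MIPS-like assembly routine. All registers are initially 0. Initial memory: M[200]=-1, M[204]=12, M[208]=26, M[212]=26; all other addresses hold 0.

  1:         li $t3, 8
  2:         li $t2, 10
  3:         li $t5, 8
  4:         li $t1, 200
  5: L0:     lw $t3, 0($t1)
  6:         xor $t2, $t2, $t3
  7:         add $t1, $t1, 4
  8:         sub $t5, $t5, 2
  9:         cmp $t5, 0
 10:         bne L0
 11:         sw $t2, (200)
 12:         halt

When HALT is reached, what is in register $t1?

216

li $t3, 8 → $t3=8
li $t2, 10 → $t2=10
li $t5, 8 → $t5=8
li $t1, 200 → $t1=200
lw $t3, 0($t1) → $t3=M[200]=-1
xor $t2, $t2, $t3 → $t2=10^(-1)=-11
add $t1, $t1, 4 → $t1=200+4=204
sub $t5, $t5, 2 → $t5=8-2=6
cmp $t5, 0  (cmp 6,0)
bne L0: taken
lw $t3, 0($t1) → $t3=M[204]=12
xor $t2, $t2, $t3 → $t2=(-11)^12=-7
add $t1, $t1, 4 → $t1=204+4=208
sub $t5, $t5, 2 → $t5=6-2=4
cmp $t5, 0  (cmp 4,0)
bne L0: taken
lw $t3, 0($t1) → $t3=M[208]=26
xor $t2, $t2, $t3 → $t2=(-7)^26=-29
add $t1, $t1, 4 → $t1=208+4=212
sub $t5, $t5, 2 → $t5=4-2=2
cmp $t5, 0  (cmp 2,0)
bne L0: taken
lw $t3, 0($t1) → $t3=M[212]=26
xor $t2, $t2, $t3 → $t2=(-29)^26=-7
add $t1, $t1, 4 → $t1=212+4=216
sub $t5, $t5, 2 → $t5=2-2=0
cmp $t5, 0  (cmp 0,0)
bne L0: not taken
sw $t2, (200) → M[200]=-7
halt.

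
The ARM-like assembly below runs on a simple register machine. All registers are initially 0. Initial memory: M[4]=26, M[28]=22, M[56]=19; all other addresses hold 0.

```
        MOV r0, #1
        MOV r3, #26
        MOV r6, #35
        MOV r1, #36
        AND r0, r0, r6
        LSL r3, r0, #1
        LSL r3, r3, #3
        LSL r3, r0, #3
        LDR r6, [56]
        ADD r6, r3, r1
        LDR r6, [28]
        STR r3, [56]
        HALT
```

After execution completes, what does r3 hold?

MOV r0, #1 → r0=1
MOV r3, #26 → r3=26
MOV r6, #35 → r6=35
MOV r1, #36 → r1=36
AND r0, r0, r6 → r0=1&35=1
LSL r3, r0, #1 → r3=1<<1=2
LSL r3, r3, #3 → r3=2<<3=16
LSL r3, r0, #3 → r3=1<<3=8
LDR r6, [56] → r6=M[56]=19
ADD r6, r3, r1 → r6=8+36=44
LDR r6, [28] → r6=M[28]=22
STR r3, [56] → M[56]=8
halt.

8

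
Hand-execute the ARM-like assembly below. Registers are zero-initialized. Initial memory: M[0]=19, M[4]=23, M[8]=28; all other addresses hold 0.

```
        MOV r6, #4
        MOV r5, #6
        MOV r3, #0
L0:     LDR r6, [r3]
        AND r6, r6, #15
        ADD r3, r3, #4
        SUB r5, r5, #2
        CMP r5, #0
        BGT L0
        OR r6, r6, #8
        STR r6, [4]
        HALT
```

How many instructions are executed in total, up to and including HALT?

MOV r6, #4 → r6=4
MOV r5, #6 → r5=6
MOV r3, #0 → r3=0
LDR r6, [r3] → r6=M[0]=19
AND r6, r6, #15 → r6=19&15=3
ADD r3, r3, #4 → r3=0+4=4
SUB r5, r5, #2 → r5=6-2=4
CMP r5, #0  (cmp 4,0)
BGT L0: taken
LDR r6, [r3] → r6=M[4]=23
AND r6, r6, #15 → r6=23&15=7
ADD r3, r3, #4 → r3=4+4=8
SUB r5, r5, #2 → r5=4-2=2
CMP r5, #0  (cmp 2,0)
BGT L0: taken
LDR r6, [r3] → r6=M[8]=28
AND r6, r6, #15 → r6=28&15=12
ADD r3, r3, #4 → r3=8+4=12
SUB r5, r5, #2 → r5=2-2=0
CMP r5, #0  (cmp 0,0)
BGT L0: not taken
OR r6, r6, #8 → r6=12|8=12
STR r6, [4] → M[4]=12
halt.
Total executed instructions: 24.

24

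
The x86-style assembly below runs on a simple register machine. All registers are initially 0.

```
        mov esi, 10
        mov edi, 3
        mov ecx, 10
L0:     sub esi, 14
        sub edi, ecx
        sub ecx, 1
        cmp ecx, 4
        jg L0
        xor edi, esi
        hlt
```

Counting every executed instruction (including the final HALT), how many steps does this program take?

35

mov esi, 10 → esi=10
mov edi, 3 → edi=3
mov ecx, 10 → ecx=10
sub esi, 14 → esi=10-14=-4
sub edi, ecx → edi=3-10=-7
sub ecx, 1 → ecx=10-1=9
cmp ecx, 4  (cmp 9,4)
jg L0: taken
sub esi, 14 → esi=(-4)-14=-18
sub edi, ecx → edi=(-7)-9=-16
sub ecx, 1 → ecx=9-1=8
cmp ecx, 4  (cmp 8,4)
jg L0: taken
sub esi, 14 → esi=(-18)-14=-32
sub edi, ecx → edi=(-16)-8=-24
sub ecx, 1 → ecx=8-1=7
cmp ecx, 4  (cmp 7,4)
jg L0: taken
sub esi, 14 → esi=(-32)-14=-46
sub edi, ecx → edi=(-24)-7=-31
sub ecx, 1 → ecx=7-1=6
cmp ecx, 4  (cmp 6,4)
jg L0: taken
sub esi, 14 → esi=(-46)-14=-60
sub edi, ecx → edi=(-31)-6=-37
sub ecx, 1 → ecx=6-1=5
cmp ecx, 4  (cmp 5,4)
jg L0: taken
sub esi, 14 → esi=(-60)-14=-74
sub edi, ecx → edi=(-37)-5=-42
sub ecx, 1 → ecx=5-1=4
cmp ecx, 4  (cmp 4,4)
jg L0: not taken
xor edi, esi → edi=(-42)^(-74)=96
halt.
Total executed instructions: 35.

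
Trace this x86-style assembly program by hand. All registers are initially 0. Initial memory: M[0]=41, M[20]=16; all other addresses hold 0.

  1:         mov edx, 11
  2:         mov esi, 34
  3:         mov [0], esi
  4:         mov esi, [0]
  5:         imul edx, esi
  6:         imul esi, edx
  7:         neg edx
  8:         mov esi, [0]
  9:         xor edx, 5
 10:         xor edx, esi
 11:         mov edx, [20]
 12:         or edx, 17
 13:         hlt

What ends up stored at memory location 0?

34

after mov edx, 11: edx=11
after mov esi, 34: esi=34
mov [0], esi → M[0]=34
after mov esi, [0]: esi=M[0]=34
after imul edx, esi: edx=11*34=374
after imul esi, edx: esi=34*374=12716
after neg edx: edx=-(374)=-374
after mov esi, [0]: esi=M[0]=34
after xor edx, 5: edx=(-374)^5=-369
after xor edx, esi: edx=(-369)^34=-339
after mov edx, [20]: edx=M[20]=16
after or edx, 17: edx=16|17=17
halt.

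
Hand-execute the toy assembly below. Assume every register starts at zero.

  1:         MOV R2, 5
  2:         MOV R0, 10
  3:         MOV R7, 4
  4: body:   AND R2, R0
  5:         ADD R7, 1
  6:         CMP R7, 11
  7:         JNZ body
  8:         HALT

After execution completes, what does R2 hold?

after MOV R2, 5: R2=5
after MOV R0, 10: R0=10
after MOV R7, 4: R7=4
after AND R2, R0: R2=5&10=0
after ADD R7, 1: R7=4+1=5
CMP R7, 11  (cmp 5,11)
JNZ body: taken
after AND R2, R0: R2=0&10=0
after ADD R7, 1: R7=5+1=6
CMP R7, 11  (cmp 6,11)
JNZ body: taken
after AND R2, R0: R2=0&10=0
after ADD R7, 1: R7=6+1=7
CMP R7, 11  (cmp 7,11)
JNZ body: taken
after AND R2, R0: R2=0&10=0
after ADD R7, 1: R7=7+1=8
CMP R7, 11  (cmp 8,11)
JNZ body: taken
after AND R2, R0: R2=0&10=0
after ADD R7, 1: R7=8+1=9
CMP R7, 11  (cmp 9,11)
JNZ body: taken
after AND R2, R0: R2=0&10=0
after ADD R7, 1: R7=9+1=10
CMP R7, 11  (cmp 10,11)
JNZ body: taken
after AND R2, R0: R2=0&10=0
after ADD R7, 1: R7=10+1=11
CMP R7, 11  (cmp 11,11)
JNZ body: not taken
halt.

0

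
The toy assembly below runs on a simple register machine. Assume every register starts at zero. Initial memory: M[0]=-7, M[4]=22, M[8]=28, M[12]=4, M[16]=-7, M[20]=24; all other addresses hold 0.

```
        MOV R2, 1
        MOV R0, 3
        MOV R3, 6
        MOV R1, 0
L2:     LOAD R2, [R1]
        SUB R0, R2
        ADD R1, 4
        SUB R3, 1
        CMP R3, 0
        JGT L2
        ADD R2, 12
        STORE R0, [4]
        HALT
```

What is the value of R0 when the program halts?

MOV R2, 1 → R2=1
MOV R0, 3 → R0=3
MOV R3, 6 → R3=6
MOV R1, 0 → R1=0
LOAD R2, [R1] → R2=M[0]=-7
SUB R0, R2 → R0=3-(-7)=10
ADD R1, 4 → R1=0+4=4
SUB R3, 1 → R3=6-1=5
CMP R3, 0  (cmp 5,0)
JGT L2: taken
LOAD R2, [R1] → R2=M[4]=22
SUB R0, R2 → R0=10-22=-12
ADD R1, 4 → R1=4+4=8
SUB R3, 1 → R3=5-1=4
CMP R3, 0  (cmp 4,0)
JGT L2: taken
LOAD R2, [R1] → R2=M[8]=28
SUB R0, R2 → R0=(-12)-28=-40
ADD R1, 4 → R1=8+4=12
SUB R3, 1 → R3=4-1=3
CMP R3, 0  (cmp 3,0)
JGT L2: taken
LOAD R2, [R1] → R2=M[12]=4
SUB R0, R2 → R0=(-40)-4=-44
ADD R1, 4 → R1=12+4=16
SUB R3, 1 → R3=3-1=2
CMP R3, 0  (cmp 2,0)
JGT L2: taken
LOAD R2, [R1] → R2=M[16]=-7
SUB R0, R2 → R0=(-44)-(-7)=-37
ADD R1, 4 → R1=16+4=20
SUB R3, 1 → R3=2-1=1
CMP R3, 0  (cmp 1,0)
JGT L2: taken
LOAD R2, [R1] → R2=M[20]=24
SUB R0, R2 → R0=(-37)-24=-61
ADD R1, 4 → R1=20+4=24
SUB R3, 1 → R3=1-1=0
CMP R3, 0  (cmp 0,0)
JGT L2: not taken
ADD R2, 12 → R2=24+12=36
STORE R0, [4] → M[4]=-61
halt.

-61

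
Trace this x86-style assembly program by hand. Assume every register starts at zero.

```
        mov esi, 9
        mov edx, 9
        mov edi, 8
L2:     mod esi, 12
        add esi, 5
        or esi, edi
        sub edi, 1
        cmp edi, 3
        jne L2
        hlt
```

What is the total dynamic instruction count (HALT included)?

after mov esi, 9: esi=9
after mov edx, 9: edx=9
after mov edi, 8: edi=8
after mod esi, 12: esi=9%12=9
after add esi, 5: esi=9+5=14
after or esi, edi: esi=14|8=14
after sub edi, 1: edi=8-1=7
cmp edi, 3  (cmp 7,3)
jne L2: taken
after mod esi, 12: esi=14%12=2
after add esi, 5: esi=2+5=7
after or esi, edi: esi=7|7=7
after sub edi, 1: edi=7-1=6
cmp edi, 3  (cmp 6,3)
jne L2: taken
after mod esi, 12: esi=7%12=7
after add esi, 5: esi=7+5=12
after or esi, edi: esi=12|6=14
after sub edi, 1: edi=6-1=5
cmp edi, 3  (cmp 5,3)
jne L2: taken
after mod esi, 12: esi=14%12=2
after add esi, 5: esi=2+5=7
after or esi, edi: esi=7|5=7
after sub edi, 1: edi=5-1=4
cmp edi, 3  (cmp 4,3)
jne L2: taken
after mod esi, 12: esi=7%12=7
after add esi, 5: esi=7+5=12
after or esi, edi: esi=12|4=12
after sub edi, 1: edi=4-1=3
cmp edi, 3  (cmp 3,3)
jne L2: not taken
halt.
Total executed instructions: 34.

34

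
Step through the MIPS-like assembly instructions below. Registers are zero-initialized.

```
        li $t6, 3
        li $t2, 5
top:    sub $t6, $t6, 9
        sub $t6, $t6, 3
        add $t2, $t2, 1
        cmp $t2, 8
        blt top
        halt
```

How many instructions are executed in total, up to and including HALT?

li $t6, 3 → $t6=3
li $t2, 5 → $t2=5
sub $t6, $t6, 9 → $t6=3-9=-6
sub $t6, $t6, 3 → $t6=(-6)-3=-9
add $t2, $t2, 1 → $t2=5+1=6
cmp $t2, 8  (cmp 6,8)
blt top: taken
sub $t6, $t6, 9 → $t6=(-9)-9=-18
sub $t6, $t6, 3 → $t6=(-18)-3=-21
add $t2, $t2, 1 → $t2=6+1=7
cmp $t2, 8  (cmp 7,8)
blt top: taken
sub $t6, $t6, 9 → $t6=(-21)-9=-30
sub $t6, $t6, 3 → $t6=(-30)-3=-33
add $t2, $t2, 1 → $t2=7+1=8
cmp $t2, 8  (cmp 8,8)
blt top: not taken
halt.
Total executed instructions: 18.

18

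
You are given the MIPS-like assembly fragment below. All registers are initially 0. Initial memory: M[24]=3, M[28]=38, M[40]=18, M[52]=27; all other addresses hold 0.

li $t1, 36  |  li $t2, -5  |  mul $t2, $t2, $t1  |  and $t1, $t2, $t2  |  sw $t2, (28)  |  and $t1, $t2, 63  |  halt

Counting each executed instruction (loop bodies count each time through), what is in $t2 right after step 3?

-180

li $t1, 36 → $t1=36
li $t2, -5 → $t2=-5
mul $t2, $t2, $t1 → $t2=(-5)*36=-180
After step 3: $t2 = -180.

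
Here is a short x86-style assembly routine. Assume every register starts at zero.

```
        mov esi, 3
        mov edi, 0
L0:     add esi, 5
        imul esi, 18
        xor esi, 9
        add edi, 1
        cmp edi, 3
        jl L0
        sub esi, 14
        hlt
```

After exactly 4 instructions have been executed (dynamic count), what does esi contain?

144

esi=3
edi=0
esi=3+5=8
esi=8*18=144
After step 4: esi = 144.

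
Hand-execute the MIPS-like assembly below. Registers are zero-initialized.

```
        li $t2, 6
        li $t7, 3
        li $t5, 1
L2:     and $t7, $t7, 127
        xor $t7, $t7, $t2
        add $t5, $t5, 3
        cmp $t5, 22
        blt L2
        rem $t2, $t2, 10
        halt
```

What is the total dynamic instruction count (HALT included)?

after li $t2, 6: $t2=6
after li $t7, 3: $t7=3
after li $t5, 1: $t5=1
after and $t7, $t7, 127: $t7=3&127=3
after xor $t7, $t7, $t2: $t7=3^6=5
after add $t5, $t5, 3: $t5=1+3=4
cmp $t5, 22  (cmp 4,22)
blt L2: taken
after and $t7, $t7, 127: $t7=5&127=5
after xor $t7, $t7, $t2: $t7=5^6=3
after add $t5, $t5, 3: $t5=4+3=7
cmp $t5, 22  (cmp 7,22)
blt L2: taken
after and $t7, $t7, 127: $t7=3&127=3
after xor $t7, $t7, $t2: $t7=3^6=5
after add $t5, $t5, 3: $t5=7+3=10
cmp $t5, 22  (cmp 10,22)
blt L2: taken
after and $t7, $t7, 127: $t7=5&127=5
after xor $t7, $t7, $t2: $t7=5^6=3
after add $t5, $t5, 3: $t5=10+3=13
cmp $t5, 22  (cmp 13,22)
blt L2: taken
after and $t7, $t7, 127: $t7=3&127=3
after xor $t7, $t7, $t2: $t7=3^6=5
after add $t5, $t5, 3: $t5=13+3=16
cmp $t5, 22  (cmp 16,22)
blt L2: taken
after and $t7, $t7, 127: $t7=5&127=5
after xor $t7, $t7, $t2: $t7=5^6=3
after add $t5, $t5, 3: $t5=16+3=19
cmp $t5, 22  (cmp 19,22)
blt L2: taken
after and $t7, $t7, 127: $t7=3&127=3
after xor $t7, $t7, $t2: $t7=3^6=5
after add $t5, $t5, 3: $t5=19+3=22
cmp $t5, 22  (cmp 22,22)
blt L2: not taken
after rem $t2, $t2, 10: $t2=6%10=6
halt.
Total executed instructions: 40.

40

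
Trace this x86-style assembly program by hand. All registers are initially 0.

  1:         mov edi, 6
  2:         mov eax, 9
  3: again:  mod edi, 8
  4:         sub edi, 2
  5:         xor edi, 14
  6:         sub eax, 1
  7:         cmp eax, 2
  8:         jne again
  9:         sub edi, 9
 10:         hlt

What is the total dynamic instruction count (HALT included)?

mov edi, 6 → edi=6
mov eax, 9 → eax=9
mod edi, 8 → edi=6%8=6
sub edi, 2 → edi=6-2=4
xor edi, 14 → edi=4^14=10
sub eax, 1 → eax=9-1=8
cmp eax, 2  (cmp 8,2)
jne again: taken
mod edi, 8 → edi=10%8=2
sub edi, 2 → edi=2-2=0
xor edi, 14 → edi=0^14=14
sub eax, 1 → eax=8-1=7
cmp eax, 2  (cmp 7,2)
jne again: taken
mod edi, 8 → edi=14%8=6
sub edi, 2 → edi=6-2=4
xor edi, 14 → edi=4^14=10
sub eax, 1 → eax=7-1=6
cmp eax, 2  (cmp 6,2)
jne again: taken
mod edi, 8 → edi=10%8=2
sub edi, 2 → edi=2-2=0
xor edi, 14 → edi=0^14=14
sub eax, 1 → eax=6-1=5
cmp eax, 2  (cmp 5,2)
jne again: taken
mod edi, 8 → edi=14%8=6
sub edi, 2 → edi=6-2=4
xor edi, 14 → edi=4^14=10
sub eax, 1 → eax=5-1=4
cmp eax, 2  (cmp 4,2)
jne again: taken
mod edi, 8 → edi=10%8=2
sub edi, 2 → edi=2-2=0
xor edi, 14 → edi=0^14=14
sub eax, 1 → eax=4-1=3
cmp eax, 2  (cmp 3,2)
jne again: taken
mod edi, 8 → edi=14%8=6
sub edi, 2 → edi=6-2=4
xor edi, 14 → edi=4^14=10
sub eax, 1 → eax=3-1=2
cmp eax, 2  (cmp 2,2)
jne again: not taken
sub edi, 9 → edi=10-9=1
halt.
Total executed instructions: 46.

46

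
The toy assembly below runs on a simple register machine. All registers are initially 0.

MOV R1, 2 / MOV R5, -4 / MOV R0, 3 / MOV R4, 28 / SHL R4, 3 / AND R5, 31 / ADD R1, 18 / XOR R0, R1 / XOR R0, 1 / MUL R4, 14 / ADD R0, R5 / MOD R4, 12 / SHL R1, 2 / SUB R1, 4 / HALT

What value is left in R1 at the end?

after MOV R1, 2: R1=2
after MOV R5, -4: R5=-4
after MOV R0, 3: R0=3
after MOV R4, 28: R4=28
after SHL R4, 3: R4=28<<3=224
after AND R5, 31: R5=(-4)&31=28
after ADD R1, 18: R1=2+18=20
after XOR R0, R1: R0=3^20=23
after XOR R0, 1: R0=23^1=22
after MUL R4, 14: R4=224*14=3136
after ADD R0, R5: R0=22+28=50
after MOD R4, 12: R4=3136%12=4
after SHL R1, 2: R1=20<<2=80
after SUB R1, 4: R1=80-4=76
halt.

76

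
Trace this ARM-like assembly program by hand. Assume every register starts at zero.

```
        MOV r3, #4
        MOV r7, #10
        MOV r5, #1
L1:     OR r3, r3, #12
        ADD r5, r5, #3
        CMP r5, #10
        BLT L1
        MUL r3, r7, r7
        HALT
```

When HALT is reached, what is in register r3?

100

MOV r3, #4 → r3=4
MOV r7, #10 → r7=10
MOV r5, #1 → r5=1
OR r3, r3, #12 → r3=4|12=12
ADD r5, r5, #3 → r5=1+3=4
CMP r5, #10  (cmp 4,10)
BLT L1: taken
OR r3, r3, #12 → r3=12|12=12
ADD r5, r5, #3 → r5=4+3=7
CMP r5, #10  (cmp 7,10)
BLT L1: taken
OR r3, r3, #12 → r3=12|12=12
ADD r5, r5, #3 → r5=7+3=10
CMP r5, #10  (cmp 10,10)
BLT L1: not taken
MUL r3, r7, r7 → r3=10*10=100
halt.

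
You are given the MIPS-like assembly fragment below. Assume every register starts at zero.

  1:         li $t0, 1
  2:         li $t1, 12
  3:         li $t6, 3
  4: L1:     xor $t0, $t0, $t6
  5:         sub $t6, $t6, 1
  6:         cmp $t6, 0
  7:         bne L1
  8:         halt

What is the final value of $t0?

1

$t0=1
$t1=12
$t6=3
$t0=1^3=2
$t6=3-1=2
cmp $t6, 0  (cmp 2,0)
bne L1: taken
$t0=2^2=0
$t6=2-1=1
cmp $t6, 0  (cmp 1,0)
bne L1: taken
$t0=0^1=1
$t6=1-1=0
cmp $t6, 0  (cmp 0,0)
bne L1: not taken
halt.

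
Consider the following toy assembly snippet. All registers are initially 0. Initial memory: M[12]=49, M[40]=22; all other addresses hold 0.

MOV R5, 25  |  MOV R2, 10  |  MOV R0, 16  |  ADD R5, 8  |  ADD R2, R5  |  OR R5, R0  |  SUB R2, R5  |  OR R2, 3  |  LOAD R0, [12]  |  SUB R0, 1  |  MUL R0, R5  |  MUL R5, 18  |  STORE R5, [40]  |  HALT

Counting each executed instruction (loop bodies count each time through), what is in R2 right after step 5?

43

after MOV R5, 25: R5=25
after MOV R2, 10: R2=10
after MOV R0, 16: R0=16
after ADD R5, 8: R5=25+8=33
after ADD R2, R5: R2=10+33=43
After step 5: R2 = 43.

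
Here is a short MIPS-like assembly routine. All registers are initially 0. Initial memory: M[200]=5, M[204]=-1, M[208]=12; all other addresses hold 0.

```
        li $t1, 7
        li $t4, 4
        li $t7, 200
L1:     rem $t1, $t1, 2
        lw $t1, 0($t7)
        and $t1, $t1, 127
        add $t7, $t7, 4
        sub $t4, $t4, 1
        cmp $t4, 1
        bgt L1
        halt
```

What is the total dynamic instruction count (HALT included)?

li $t1, 7 → $t1=7
li $t4, 4 → $t4=4
li $t7, 200 → $t7=200
rem $t1, $t1, 2 → $t1=7%2=1
lw $t1, 0($t7) → $t1=M[200]=5
and $t1, $t1, 127 → $t1=5&127=5
add $t7, $t7, 4 → $t7=200+4=204
sub $t4, $t4, 1 → $t4=4-1=3
cmp $t4, 1  (cmp 3,1)
bgt L1: taken
rem $t1, $t1, 2 → $t1=5%2=1
lw $t1, 0($t7) → $t1=M[204]=-1
and $t1, $t1, 127 → $t1=(-1)&127=127
add $t7, $t7, 4 → $t7=204+4=208
sub $t4, $t4, 1 → $t4=3-1=2
cmp $t4, 1  (cmp 2,1)
bgt L1: taken
rem $t1, $t1, 2 → $t1=127%2=1
lw $t1, 0($t7) → $t1=M[208]=12
and $t1, $t1, 127 → $t1=12&127=12
add $t7, $t7, 4 → $t7=208+4=212
sub $t4, $t4, 1 → $t4=2-1=1
cmp $t4, 1  (cmp 1,1)
bgt L1: not taken
halt.
Total executed instructions: 25.

25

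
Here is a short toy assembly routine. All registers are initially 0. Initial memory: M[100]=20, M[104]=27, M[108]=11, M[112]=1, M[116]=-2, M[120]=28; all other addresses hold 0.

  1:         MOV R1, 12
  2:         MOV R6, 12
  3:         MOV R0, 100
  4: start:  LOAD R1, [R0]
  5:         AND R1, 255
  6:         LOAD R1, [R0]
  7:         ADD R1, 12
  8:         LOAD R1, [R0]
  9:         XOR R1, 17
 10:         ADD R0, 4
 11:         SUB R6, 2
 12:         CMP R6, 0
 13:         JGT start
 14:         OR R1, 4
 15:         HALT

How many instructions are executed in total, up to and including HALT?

R1=12
R6=12
R0=100
R1=M[100]=20
R1=20&255=20
R1=M[100]=20
R1=20+12=32
R1=M[100]=20
R1=20^17=5
R0=100+4=104
R6=12-2=10
CMP R6, 0  (cmp 10,0)
JGT start: taken
R1=M[104]=27
R1=27&255=27
R1=M[104]=27
R1=27+12=39
R1=M[104]=27
R1=27^17=10
R0=104+4=108
R6=10-2=8
CMP R6, 0  (cmp 8,0)
JGT start: taken
R1=M[108]=11
R1=11&255=11
R1=M[108]=11
R1=11+12=23
R1=M[108]=11
R1=11^17=26
R0=108+4=112
R6=8-2=6
CMP R6, 0  (cmp 6,0)
JGT start: taken
R1=M[112]=1
R1=1&255=1
R1=M[112]=1
R1=1+12=13
R1=M[112]=1
R1=1^17=16
R0=112+4=116
R6=6-2=4
CMP R6, 0  (cmp 4,0)
JGT start: taken
R1=M[116]=-2
R1=(-2)&255=254
R1=M[116]=-2
R1=(-2)+12=10
R1=M[116]=-2
R1=(-2)^17=-17
R0=116+4=120
R6=4-2=2
CMP R6, 0  (cmp 2,0)
JGT start: taken
R1=M[120]=28
R1=28&255=28
R1=M[120]=28
R1=28+12=40
R1=M[120]=28
R1=28^17=13
R0=120+4=124
R6=2-2=0
CMP R6, 0  (cmp 0,0)
JGT start: not taken
R1=13|4=13
halt.
Total executed instructions: 65.

65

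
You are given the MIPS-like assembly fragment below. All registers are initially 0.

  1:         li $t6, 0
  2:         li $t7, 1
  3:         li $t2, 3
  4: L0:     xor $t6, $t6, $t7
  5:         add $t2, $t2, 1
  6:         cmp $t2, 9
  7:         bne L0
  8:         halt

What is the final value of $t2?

9

$t6=0
$t7=1
$t2=3
$t6=0^1=1
$t2=3+1=4
cmp $t2, 9  (cmp 4,9)
bne L0: taken
$t6=1^1=0
$t2=4+1=5
cmp $t2, 9  (cmp 5,9)
bne L0: taken
$t6=0^1=1
$t2=5+1=6
cmp $t2, 9  (cmp 6,9)
bne L0: taken
$t6=1^1=0
$t2=6+1=7
cmp $t2, 9  (cmp 7,9)
bne L0: taken
$t6=0^1=1
$t2=7+1=8
cmp $t2, 9  (cmp 8,9)
bne L0: taken
$t6=1^1=0
$t2=8+1=9
cmp $t2, 9  (cmp 9,9)
bne L0: not taken
halt.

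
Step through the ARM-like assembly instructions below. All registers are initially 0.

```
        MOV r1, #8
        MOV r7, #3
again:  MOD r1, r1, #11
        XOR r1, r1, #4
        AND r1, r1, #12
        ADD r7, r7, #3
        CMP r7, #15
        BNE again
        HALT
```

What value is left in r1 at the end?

4

MOV r1, #8 → r1=8
MOV r7, #3 → r7=3
MOD r1, r1, #11 → r1=8%11=8
XOR r1, r1, #4 → r1=8^4=12
AND r1, r1, #12 → r1=12&12=12
ADD r7, r7, #3 → r7=3+3=6
CMP r7, #15  (cmp 6,15)
BNE again: taken
MOD r1, r1, #11 → r1=12%11=1
XOR r1, r1, #4 → r1=1^4=5
AND r1, r1, #12 → r1=5&12=4
ADD r7, r7, #3 → r7=6+3=9
CMP r7, #15  (cmp 9,15)
BNE again: taken
MOD r1, r1, #11 → r1=4%11=4
XOR r1, r1, #4 → r1=4^4=0
AND r1, r1, #12 → r1=0&12=0
ADD r7, r7, #3 → r7=9+3=12
CMP r7, #15  (cmp 12,15)
BNE again: taken
MOD r1, r1, #11 → r1=0%11=0
XOR r1, r1, #4 → r1=0^4=4
AND r1, r1, #12 → r1=4&12=4
ADD r7, r7, #3 → r7=12+3=15
CMP r7, #15  (cmp 15,15)
BNE again: not taken
halt.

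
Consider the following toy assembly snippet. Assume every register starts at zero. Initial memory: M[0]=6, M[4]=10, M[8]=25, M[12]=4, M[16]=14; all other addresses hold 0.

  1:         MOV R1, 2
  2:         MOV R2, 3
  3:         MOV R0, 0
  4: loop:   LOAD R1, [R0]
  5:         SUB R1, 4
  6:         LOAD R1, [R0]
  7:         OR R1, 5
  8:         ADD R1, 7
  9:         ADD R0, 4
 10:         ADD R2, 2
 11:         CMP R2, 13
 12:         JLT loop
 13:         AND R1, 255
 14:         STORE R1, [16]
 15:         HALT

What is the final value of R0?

after MOV R1, 2: R1=2
after MOV R2, 3: R2=3
after MOV R0, 0: R0=0
after LOAD R1, [R0]: R1=M[0]=6
after SUB R1, 4: R1=6-4=2
after LOAD R1, [R0]: R1=M[0]=6
after OR R1, 5: R1=6|5=7
after ADD R1, 7: R1=7+7=14
after ADD R0, 4: R0=0+4=4
after ADD R2, 2: R2=3+2=5
CMP R2, 13  (cmp 5,13)
JLT loop: taken
after LOAD R1, [R0]: R1=M[4]=10
after SUB R1, 4: R1=10-4=6
after LOAD R1, [R0]: R1=M[4]=10
after OR R1, 5: R1=10|5=15
after ADD R1, 7: R1=15+7=22
after ADD R0, 4: R0=4+4=8
after ADD R2, 2: R2=5+2=7
CMP R2, 13  (cmp 7,13)
JLT loop: taken
after LOAD R1, [R0]: R1=M[8]=25
after SUB R1, 4: R1=25-4=21
after LOAD R1, [R0]: R1=M[8]=25
after OR R1, 5: R1=25|5=29
after ADD R1, 7: R1=29+7=36
after ADD R0, 4: R0=8+4=12
after ADD R2, 2: R2=7+2=9
CMP R2, 13  (cmp 9,13)
JLT loop: taken
after LOAD R1, [R0]: R1=M[12]=4
after SUB R1, 4: R1=4-4=0
after LOAD R1, [R0]: R1=M[12]=4
after OR R1, 5: R1=4|5=5
after ADD R1, 7: R1=5+7=12
after ADD R0, 4: R0=12+4=16
after ADD R2, 2: R2=9+2=11
CMP R2, 13  (cmp 11,13)
JLT loop: taken
after LOAD R1, [R0]: R1=M[16]=14
after SUB R1, 4: R1=14-4=10
after LOAD R1, [R0]: R1=M[16]=14
after OR R1, 5: R1=14|5=15
after ADD R1, 7: R1=15+7=22
after ADD R0, 4: R0=16+4=20
after ADD R2, 2: R2=11+2=13
CMP R2, 13  (cmp 13,13)
JLT loop: not taken
after AND R1, 255: R1=22&255=22
STORE R1, [16] → M[16]=22
halt.

20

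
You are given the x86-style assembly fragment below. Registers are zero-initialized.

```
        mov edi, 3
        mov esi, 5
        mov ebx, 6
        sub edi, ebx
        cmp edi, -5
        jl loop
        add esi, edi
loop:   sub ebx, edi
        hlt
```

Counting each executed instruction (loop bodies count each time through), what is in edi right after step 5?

after mov edi, 3: edi=3
after mov esi, 5: esi=5
after mov ebx, 6: ebx=6
after sub edi, ebx: edi=3-6=-3
cmp edi, -5  (cmp -3,-5)
After step 5: edi = -3.

-3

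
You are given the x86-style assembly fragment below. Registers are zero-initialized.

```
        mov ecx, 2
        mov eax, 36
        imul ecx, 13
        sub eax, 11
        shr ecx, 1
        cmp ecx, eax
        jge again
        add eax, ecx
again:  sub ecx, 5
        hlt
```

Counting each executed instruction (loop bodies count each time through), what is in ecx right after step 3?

26

after mov ecx, 2: ecx=2
after mov eax, 36: eax=36
after imul ecx, 13: ecx=2*13=26
After step 3: ecx = 26.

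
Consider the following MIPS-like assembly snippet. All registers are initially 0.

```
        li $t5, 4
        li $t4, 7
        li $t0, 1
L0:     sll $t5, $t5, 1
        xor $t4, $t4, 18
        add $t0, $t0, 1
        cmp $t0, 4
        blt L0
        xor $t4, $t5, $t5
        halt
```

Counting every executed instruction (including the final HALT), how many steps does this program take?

20

after li $t5, 4: $t5=4
after li $t4, 7: $t4=7
after li $t0, 1: $t0=1
after sll $t5, $t5, 1: $t5=4<<1=8
after xor $t4, $t4, 18: $t4=7^18=21
after add $t0, $t0, 1: $t0=1+1=2
cmp $t0, 4  (cmp 2,4)
blt L0: taken
after sll $t5, $t5, 1: $t5=8<<1=16
after xor $t4, $t4, 18: $t4=21^18=7
after add $t0, $t0, 1: $t0=2+1=3
cmp $t0, 4  (cmp 3,4)
blt L0: taken
after sll $t5, $t5, 1: $t5=16<<1=32
after xor $t4, $t4, 18: $t4=7^18=21
after add $t0, $t0, 1: $t0=3+1=4
cmp $t0, 4  (cmp 4,4)
blt L0: not taken
after xor $t4, $t5, $t5: $t4=32^32=0
halt.
Total executed instructions: 20.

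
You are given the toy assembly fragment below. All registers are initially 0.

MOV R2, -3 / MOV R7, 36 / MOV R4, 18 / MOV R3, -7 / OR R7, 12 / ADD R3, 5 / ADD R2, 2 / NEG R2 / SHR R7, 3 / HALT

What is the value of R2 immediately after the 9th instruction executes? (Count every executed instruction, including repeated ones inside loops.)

1

after MOV R2, -3: R2=-3
after MOV R7, 36: R7=36
after MOV R4, 18: R4=18
after MOV R3, -7: R3=-7
after OR R7, 12: R7=36|12=44
after ADD R3, 5: R3=(-7)+5=-2
after ADD R2, 2: R2=(-3)+2=-1
after NEG R2: R2=-(-1)=1
after SHR R7, 3: R7=44>>3=5
After step 9: R2 = 1.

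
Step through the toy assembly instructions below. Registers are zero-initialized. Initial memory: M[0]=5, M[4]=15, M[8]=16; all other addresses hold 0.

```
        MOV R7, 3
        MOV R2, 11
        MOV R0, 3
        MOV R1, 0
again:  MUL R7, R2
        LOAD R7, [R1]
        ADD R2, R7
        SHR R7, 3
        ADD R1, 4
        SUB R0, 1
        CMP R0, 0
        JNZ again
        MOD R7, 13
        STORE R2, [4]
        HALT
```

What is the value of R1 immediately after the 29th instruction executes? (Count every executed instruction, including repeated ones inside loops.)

12

MOV R7, 3 → R7=3
MOV R2, 11 → R2=11
MOV R0, 3 → R0=3
MOV R1, 0 → R1=0
MUL R7, R2 → R7=3*11=33
LOAD R7, [R1] → R7=M[0]=5
ADD R2, R7 → R2=11+5=16
SHR R7, 3 → R7=5>>3=0
ADD R1, 4 → R1=0+4=4
SUB R0, 1 → R0=3-1=2
CMP R0, 0  (cmp 2,0)
JNZ again: taken
MUL R7, R2 → R7=0*16=0
LOAD R7, [R1] → R7=M[4]=15
ADD R2, R7 → R2=16+15=31
SHR R7, 3 → R7=15>>3=1
ADD R1, 4 → R1=4+4=8
SUB R0, 1 → R0=2-1=1
CMP R0, 0  (cmp 1,0)
JNZ again: taken
MUL R7, R2 → R7=1*31=31
LOAD R7, [R1] → R7=M[8]=16
ADD R2, R7 → R2=31+16=47
SHR R7, 3 → R7=16>>3=2
ADD R1, 4 → R1=8+4=12
SUB R0, 1 → R0=1-1=0
CMP R0, 0  (cmp 0,0)
JNZ again: not taken
MOD R7, 13 → R7=2%13=2
After step 29: R1 = 12.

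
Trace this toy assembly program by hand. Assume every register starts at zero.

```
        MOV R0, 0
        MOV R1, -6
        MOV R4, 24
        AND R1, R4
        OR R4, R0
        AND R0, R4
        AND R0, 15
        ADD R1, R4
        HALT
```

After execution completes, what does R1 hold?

48

after MOV R0, 0: R0=0
after MOV R1, -6: R1=-6
after MOV R4, 24: R4=24
after AND R1, R4: R1=(-6)&24=24
after OR R4, R0: R4=24|0=24
after AND R0, R4: R0=0&24=0
after AND R0, 15: R0=0&15=0
after ADD R1, R4: R1=24+24=48
halt.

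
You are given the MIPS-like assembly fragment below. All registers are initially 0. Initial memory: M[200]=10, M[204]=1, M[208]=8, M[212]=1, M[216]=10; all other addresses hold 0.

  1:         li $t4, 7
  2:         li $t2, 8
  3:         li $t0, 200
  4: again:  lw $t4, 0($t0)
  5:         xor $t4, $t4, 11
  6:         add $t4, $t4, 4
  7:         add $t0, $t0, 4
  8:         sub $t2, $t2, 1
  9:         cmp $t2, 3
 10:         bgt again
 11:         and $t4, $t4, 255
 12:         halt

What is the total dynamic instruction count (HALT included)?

$t4=7
$t2=8
$t0=200
$t4=M[200]=10
$t4=10^11=1
$t4=1+4=5
$t0=200+4=204
$t2=8-1=7
cmp $t2, 3  (cmp 7,3)
bgt again: taken
$t4=M[204]=1
$t4=1^11=10
$t4=10+4=14
$t0=204+4=208
$t2=7-1=6
cmp $t2, 3  (cmp 6,3)
bgt again: taken
$t4=M[208]=8
$t4=8^11=3
$t4=3+4=7
$t0=208+4=212
$t2=6-1=5
cmp $t2, 3  (cmp 5,3)
bgt again: taken
$t4=M[212]=1
$t4=1^11=10
$t4=10+4=14
$t0=212+4=216
$t2=5-1=4
cmp $t2, 3  (cmp 4,3)
bgt again: taken
$t4=M[216]=10
$t4=10^11=1
$t4=1+4=5
$t0=216+4=220
$t2=4-1=3
cmp $t2, 3  (cmp 3,3)
bgt again: not taken
$t4=5&255=5
halt.
Total executed instructions: 40.

40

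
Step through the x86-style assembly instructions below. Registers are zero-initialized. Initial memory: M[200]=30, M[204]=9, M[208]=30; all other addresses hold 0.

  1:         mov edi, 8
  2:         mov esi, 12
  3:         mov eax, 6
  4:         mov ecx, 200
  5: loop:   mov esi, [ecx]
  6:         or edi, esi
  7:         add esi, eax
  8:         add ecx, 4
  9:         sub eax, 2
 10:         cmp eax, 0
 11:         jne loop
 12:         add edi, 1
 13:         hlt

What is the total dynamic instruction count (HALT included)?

27

after mov edi, 8: edi=8
after mov esi, 12: esi=12
after mov eax, 6: eax=6
after mov ecx, 200: ecx=200
after mov esi, [ecx]: esi=M[200]=30
after or edi, esi: edi=8|30=30
after add esi, eax: esi=30+6=36
after add ecx, 4: ecx=200+4=204
after sub eax, 2: eax=6-2=4
cmp eax, 0  (cmp 4,0)
jne loop: taken
after mov esi, [ecx]: esi=M[204]=9
after or edi, esi: edi=30|9=31
after add esi, eax: esi=9+4=13
after add ecx, 4: ecx=204+4=208
after sub eax, 2: eax=4-2=2
cmp eax, 0  (cmp 2,0)
jne loop: taken
after mov esi, [ecx]: esi=M[208]=30
after or edi, esi: edi=31|30=31
after add esi, eax: esi=30+2=32
after add ecx, 4: ecx=208+4=212
after sub eax, 2: eax=2-2=0
cmp eax, 0  (cmp 0,0)
jne loop: not taken
after add edi, 1: edi=31+1=32
halt.
Total executed instructions: 27.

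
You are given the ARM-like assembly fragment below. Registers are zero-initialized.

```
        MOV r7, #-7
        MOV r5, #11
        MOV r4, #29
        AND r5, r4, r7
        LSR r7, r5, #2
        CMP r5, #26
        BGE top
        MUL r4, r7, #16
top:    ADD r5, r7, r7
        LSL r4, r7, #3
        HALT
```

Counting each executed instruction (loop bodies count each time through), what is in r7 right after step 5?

6

r7=-7
r5=11
r4=29
r5=29&(-7)=25
r7=25>>2=6
After step 5: r7 = 6.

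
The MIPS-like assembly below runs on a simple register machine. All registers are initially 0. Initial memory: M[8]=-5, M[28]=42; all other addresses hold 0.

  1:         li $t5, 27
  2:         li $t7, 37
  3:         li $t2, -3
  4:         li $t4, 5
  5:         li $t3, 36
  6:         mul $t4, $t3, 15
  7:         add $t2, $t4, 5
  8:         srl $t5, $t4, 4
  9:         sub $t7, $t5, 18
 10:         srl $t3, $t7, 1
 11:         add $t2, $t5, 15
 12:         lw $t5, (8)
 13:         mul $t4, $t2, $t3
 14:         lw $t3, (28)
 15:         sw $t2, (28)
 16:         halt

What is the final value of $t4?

li $t5, 27 → $t5=27
li $t7, 37 → $t7=37
li $t2, -3 → $t2=-3
li $t4, 5 → $t4=5
li $t3, 36 → $t3=36
mul $t4, $t3, 15 → $t4=36*15=540
add $t2, $t4, 5 → $t2=540+5=545
srl $t5, $t4, 4 → $t5=540>>4=33
sub $t7, $t5, 18 → $t7=33-18=15
srl $t3, $t7, 1 → $t3=15>>1=7
add $t2, $t5, 15 → $t2=33+15=48
lw $t5, (8) → $t5=M[8]=-5
mul $t4, $t2, $t3 → $t4=48*7=336
lw $t3, (28) → $t3=M[28]=42
sw $t2, (28) → M[28]=48
halt.

336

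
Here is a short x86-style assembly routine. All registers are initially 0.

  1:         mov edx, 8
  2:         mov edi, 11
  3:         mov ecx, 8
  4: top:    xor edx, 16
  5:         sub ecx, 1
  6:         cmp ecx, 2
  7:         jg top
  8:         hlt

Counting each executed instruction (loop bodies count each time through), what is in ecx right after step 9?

6

after mov edx, 8: edx=8
after mov edi, 11: edi=11
after mov ecx, 8: ecx=8
after xor edx, 16: edx=8^16=24
after sub ecx, 1: ecx=8-1=7
cmp ecx, 2  (cmp 7,2)
jg top: taken
after xor edx, 16: edx=24^16=8
after sub ecx, 1: ecx=7-1=6
After step 9: ecx = 6.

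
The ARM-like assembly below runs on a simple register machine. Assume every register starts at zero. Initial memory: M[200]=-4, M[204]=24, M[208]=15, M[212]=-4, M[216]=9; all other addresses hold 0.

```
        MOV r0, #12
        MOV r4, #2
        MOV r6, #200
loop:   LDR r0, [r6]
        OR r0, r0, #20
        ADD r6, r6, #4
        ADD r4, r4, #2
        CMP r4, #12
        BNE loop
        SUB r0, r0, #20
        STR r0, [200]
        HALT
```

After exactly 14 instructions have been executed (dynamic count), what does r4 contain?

r0=12
r4=2
r6=200
r0=M[200]=-4
r0=(-4)|20=-4
r6=200+4=204
r4=2+2=4
CMP r4, #12  (cmp 4,12)
BNE loop: taken
r0=M[204]=24
r0=24|20=28
r6=204+4=208
r4=4+2=6
CMP r4, #12  (cmp 6,12)
After step 14: r4 = 6.

6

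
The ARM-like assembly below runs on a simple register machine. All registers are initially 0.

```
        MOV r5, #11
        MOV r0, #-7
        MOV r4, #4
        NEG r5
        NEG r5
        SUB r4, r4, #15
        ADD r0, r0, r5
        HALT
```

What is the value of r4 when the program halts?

-11

after MOV r5, #11: r5=11
after MOV r0, #-7: r0=-7
after MOV r4, #4: r4=4
after NEG r5: r5=-(11)=-11
after NEG r5: r5=-(-11)=11
after SUB r4, r4, #15: r4=4-15=-11
after ADD r0, r0, r5: r0=(-7)+11=4
halt.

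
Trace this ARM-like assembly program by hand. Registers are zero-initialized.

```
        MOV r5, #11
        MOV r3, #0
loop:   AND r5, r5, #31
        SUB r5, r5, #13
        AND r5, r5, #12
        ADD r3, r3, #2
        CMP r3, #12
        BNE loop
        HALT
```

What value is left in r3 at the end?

after MOV r5, #11: r5=11
after MOV r3, #0: r3=0
after AND r5, r5, #31: r5=11&31=11
after SUB r5, r5, #13: r5=11-13=-2
after AND r5, r5, #12: r5=(-2)&12=12
after ADD r3, r3, #2: r3=0+2=2
CMP r3, #12  (cmp 2,12)
BNE loop: taken
after AND r5, r5, #31: r5=12&31=12
after SUB r5, r5, #13: r5=12-13=-1
after AND r5, r5, #12: r5=(-1)&12=12
after ADD r3, r3, #2: r3=2+2=4
CMP r3, #12  (cmp 4,12)
BNE loop: taken
after AND r5, r5, #31: r5=12&31=12
after SUB r5, r5, #13: r5=12-13=-1
after AND r5, r5, #12: r5=(-1)&12=12
after ADD r3, r3, #2: r3=4+2=6
CMP r3, #12  (cmp 6,12)
BNE loop: taken
after AND r5, r5, #31: r5=12&31=12
after SUB r5, r5, #13: r5=12-13=-1
after AND r5, r5, #12: r5=(-1)&12=12
after ADD r3, r3, #2: r3=6+2=8
CMP r3, #12  (cmp 8,12)
BNE loop: taken
after AND r5, r5, #31: r5=12&31=12
after SUB r5, r5, #13: r5=12-13=-1
after AND r5, r5, #12: r5=(-1)&12=12
after ADD r3, r3, #2: r3=8+2=10
CMP r3, #12  (cmp 10,12)
BNE loop: taken
after AND r5, r5, #31: r5=12&31=12
after SUB r5, r5, #13: r5=12-13=-1
after AND r5, r5, #12: r5=(-1)&12=12
after ADD r3, r3, #2: r3=10+2=12
CMP r3, #12  (cmp 12,12)
BNE loop: not taken
halt.

12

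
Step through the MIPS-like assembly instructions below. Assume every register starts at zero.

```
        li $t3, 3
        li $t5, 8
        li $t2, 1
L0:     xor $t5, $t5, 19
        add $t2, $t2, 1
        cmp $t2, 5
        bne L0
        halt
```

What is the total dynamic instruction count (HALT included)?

20

li $t3, 3 → $t3=3
li $t5, 8 → $t5=8
li $t2, 1 → $t2=1
xor $t5, $t5, 19 → $t5=8^19=27
add $t2, $t2, 1 → $t2=1+1=2
cmp $t2, 5  (cmp 2,5)
bne L0: taken
xor $t5, $t5, 19 → $t5=27^19=8
add $t2, $t2, 1 → $t2=2+1=3
cmp $t2, 5  (cmp 3,5)
bne L0: taken
xor $t5, $t5, 19 → $t5=8^19=27
add $t2, $t2, 1 → $t2=3+1=4
cmp $t2, 5  (cmp 4,5)
bne L0: taken
xor $t5, $t5, 19 → $t5=27^19=8
add $t2, $t2, 1 → $t2=4+1=5
cmp $t2, 5  (cmp 5,5)
bne L0: not taken
halt.
Total executed instructions: 20.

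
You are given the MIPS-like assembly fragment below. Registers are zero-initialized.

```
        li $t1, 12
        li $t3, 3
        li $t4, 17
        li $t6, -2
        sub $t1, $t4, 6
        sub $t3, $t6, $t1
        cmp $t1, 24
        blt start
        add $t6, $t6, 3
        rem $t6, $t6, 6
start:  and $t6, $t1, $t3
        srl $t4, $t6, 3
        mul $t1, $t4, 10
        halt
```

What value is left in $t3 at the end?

li $t1, 12 → $t1=12
li $t3, 3 → $t3=3
li $t4, 17 → $t4=17
li $t6, -2 → $t6=-2
sub $t1, $t4, 6 → $t1=17-6=11
sub $t3, $t6, $t1 → $t3=(-2)-11=-13
cmp $t1, 24  (cmp 11,24)
blt start: taken
and $t6, $t1, $t3 → $t6=11&(-13)=3
srl $t4, $t6, 3 → $t4=3>>3=0
mul $t1, $t4, 10 → $t1=0*10=0
halt.

-13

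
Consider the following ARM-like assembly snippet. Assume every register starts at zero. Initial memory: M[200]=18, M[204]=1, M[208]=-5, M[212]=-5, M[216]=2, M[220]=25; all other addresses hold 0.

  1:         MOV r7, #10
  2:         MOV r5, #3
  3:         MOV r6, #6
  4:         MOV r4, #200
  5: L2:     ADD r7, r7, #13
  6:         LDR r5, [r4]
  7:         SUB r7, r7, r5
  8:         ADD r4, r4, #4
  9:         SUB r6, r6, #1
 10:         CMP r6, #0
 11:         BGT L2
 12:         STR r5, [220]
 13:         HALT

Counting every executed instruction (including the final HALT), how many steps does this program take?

MOV r7, #10 → r7=10
MOV r5, #3 → r5=3
MOV r6, #6 → r6=6
MOV r4, #200 → r4=200
ADD r7, r7, #13 → r7=10+13=23
LDR r5, [r4] → r5=M[200]=18
SUB r7, r7, r5 → r7=23-18=5
ADD r4, r4, #4 → r4=200+4=204
SUB r6, r6, #1 → r6=6-1=5
CMP r6, #0  (cmp 5,0)
BGT L2: taken
ADD r7, r7, #13 → r7=5+13=18
LDR r5, [r4] → r5=M[204]=1
SUB r7, r7, r5 → r7=18-1=17
ADD r4, r4, #4 → r4=204+4=208
SUB r6, r6, #1 → r6=5-1=4
CMP r6, #0  (cmp 4,0)
BGT L2: taken
ADD r7, r7, #13 → r7=17+13=30
LDR r5, [r4] → r5=M[208]=-5
SUB r7, r7, r5 → r7=30-(-5)=35
ADD r4, r4, #4 → r4=208+4=212
SUB r6, r6, #1 → r6=4-1=3
CMP r6, #0  (cmp 3,0)
BGT L2: taken
ADD r7, r7, #13 → r7=35+13=48
LDR r5, [r4] → r5=M[212]=-5
SUB r7, r7, r5 → r7=48-(-5)=53
ADD r4, r4, #4 → r4=212+4=216
SUB r6, r6, #1 → r6=3-1=2
CMP r6, #0  (cmp 2,0)
BGT L2: taken
ADD r7, r7, #13 → r7=53+13=66
LDR r5, [r4] → r5=M[216]=2
SUB r7, r7, r5 → r7=66-2=64
ADD r4, r4, #4 → r4=216+4=220
SUB r6, r6, #1 → r6=2-1=1
CMP r6, #0  (cmp 1,0)
BGT L2: taken
ADD r7, r7, #13 → r7=64+13=77
LDR r5, [r4] → r5=M[220]=25
SUB r7, r7, r5 → r7=77-25=52
ADD r4, r4, #4 → r4=220+4=224
SUB r6, r6, #1 → r6=1-1=0
CMP r6, #0  (cmp 0,0)
BGT L2: not taken
STR r5, [220] → M[220]=25
halt.
Total executed instructions: 48.

48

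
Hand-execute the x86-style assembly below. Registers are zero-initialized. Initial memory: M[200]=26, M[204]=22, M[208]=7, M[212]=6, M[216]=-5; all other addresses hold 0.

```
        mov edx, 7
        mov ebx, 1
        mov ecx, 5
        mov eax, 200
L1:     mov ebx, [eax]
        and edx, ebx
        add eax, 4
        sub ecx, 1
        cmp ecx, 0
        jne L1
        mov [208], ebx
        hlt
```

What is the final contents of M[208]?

-5

after mov edx, 7: edx=7
after mov ebx, 1: ebx=1
after mov ecx, 5: ecx=5
after mov eax, 200: eax=200
after mov ebx, [eax]: ebx=M[200]=26
after and edx, ebx: edx=7&26=2
after add eax, 4: eax=200+4=204
after sub ecx, 1: ecx=5-1=4
cmp ecx, 0  (cmp 4,0)
jne L1: taken
after mov ebx, [eax]: ebx=M[204]=22
after and edx, ebx: edx=2&22=2
after add eax, 4: eax=204+4=208
after sub ecx, 1: ecx=4-1=3
cmp ecx, 0  (cmp 3,0)
jne L1: taken
after mov ebx, [eax]: ebx=M[208]=7
after and edx, ebx: edx=2&7=2
after add eax, 4: eax=208+4=212
after sub ecx, 1: ecx=3-1=2
cmp ecx, 0  (cmp 2,0)
jne L1: taken
after mov ebx, [eax]: ebx=M[212]=6
after and edx, ebx: edx=2&6=2
after add eax, 4: eax=212+4=216
after sub ecx, 1: ecx=2-1=1
cmp ecx, 0  (cmp 1,0)
jne L1: taken
after mov ebx, [eax]: ebx=M[216]=-5
after and edx, ebx: edx=2&(-5)=2
after add eax, 4: eax=216+4=220
after sub ecx, 1: ecx=1-1=0
cmp ecx, 0  (cmp 0,0)
jne L1: not taken
mov [208], ebx → M[208]=-5
halt.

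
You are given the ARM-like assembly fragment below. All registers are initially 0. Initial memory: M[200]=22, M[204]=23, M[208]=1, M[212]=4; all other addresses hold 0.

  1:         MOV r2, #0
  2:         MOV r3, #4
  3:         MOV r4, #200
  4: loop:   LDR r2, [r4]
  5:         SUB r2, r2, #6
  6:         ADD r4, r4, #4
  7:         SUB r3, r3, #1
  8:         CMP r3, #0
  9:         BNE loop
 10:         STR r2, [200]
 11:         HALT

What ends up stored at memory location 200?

-2

MOV r2, #0 → r2=0
MOV r3, #4 → r3=4
MOV r4, #200 → r4=200
LDR r2, [r4] → r2=M[200]=22
SUB r2, r2, #6 → r2=22-6=16
ADD r4, r4, #4 → r4=200+4=204
SUB r3, r3, #1 → r3=4-1=3
CMP r3, #0  (cmp 3,0)
BNE loop: taken
LDR r2, [r4] → r2=M[204]=23
SUB r2, r2, #6 → r2=23-6=17
ADD r4, r4, #4 → r4=204+4=208
SUB r3, r3, #1 → r3=3-1=2
CMP r3, #0  (cmp 2,0)
BNE loop: taken
LDR r2, [r4] → r2=M[208]=1
SUB r2, r2, #6 → r2=1-6=-5
ADD r4, r4, #4 → r4=208+4=212
SUB r3, r3, #1 → r3=2-1=1
CMP r3, #0  (cmp 1,0)
BNE loop: taken
LDR r2, [r4] → r2=M[212]=4
SUB r2, r2, #6 → r2=4-6=-2
ADD r4, r4, #4 → r4=212+4=216
SUB r3, r3, #1 → r3=1-1=0
CMP r3, #0  (cmp 0,0)
BNE loop: not taken
STR r2, [200] → M[200]=-2
halt.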